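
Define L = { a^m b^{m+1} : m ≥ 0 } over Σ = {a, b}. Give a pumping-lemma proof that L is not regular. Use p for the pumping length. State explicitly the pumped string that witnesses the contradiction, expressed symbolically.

Assume L is regular. Let p be the pumping length given by the pumping lemma.
Let w = a^p b^{p+1} ∈ L; note |w| = 2p+1 ≥ p.
Write w = xyz as guaranteed by the lemma, with |xy| ≤ p and |y| > 0.
Since the first p symbols of w are all a's and |xy| ≤ p, y lies entirely in the leading a-block: y = a^k for some k with 1 ≤ k ≤ p.
Pump with i = 2: xy^2z = a^{p+k} b^{p+1}. For this to lie in L we would need p+1 = (p+k)+1, which forces k = 0. But k ≥ 1, so xy^2z ∉ L.
This contradicts the pumping lemma, so L is not regular.

a^{p+k} b^{p+1}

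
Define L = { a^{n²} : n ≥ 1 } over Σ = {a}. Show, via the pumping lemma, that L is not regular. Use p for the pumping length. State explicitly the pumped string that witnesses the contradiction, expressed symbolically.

a^{p²+k}

Assume L is regular. Let p be the pumping length given by the pumping lemma.
Take w = a^{p²} ∈ L with |w| = p² ≥ p.
The pumping lemma gives a decomposition w = xyz where |xy| ≤ p and |y| ≥ 1.
Then y = a^k for some k with 1 ≤ k ≤ p.
Pump with i = 2: xy^2z = a^{p²+k}. Since 1 ≤ k ≤ p, p² < p²+k ≤ p²+p < (p+1)², so p²+k lies strictly between consecutive squares and is not a perfect square. So xy^2z ∉ L.
Contradiction. Therefore L is not regular.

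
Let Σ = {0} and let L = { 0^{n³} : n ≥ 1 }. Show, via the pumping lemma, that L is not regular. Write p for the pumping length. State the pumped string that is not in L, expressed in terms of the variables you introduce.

0^{p³+k}

Assume L is regular; let p be its pumping constant.
Take w = 0^{p³} ∈ L with |w| = p³ ≥ p.
The pumping lemma gives a decomposition w = xyz where |xy| ≤ p and y is nonempty.
Then y = 0^k for some k with 1 ≤ k ≤ p.
Pump with i = 2: xy^2z = 0^{p³+k}. Since 1 ≤ k ≤ p, p³ < p³+k ≤ p³+p < p³+3p²+3p+1 = (p+1)³, so p³+k is not a perfect cube. So xy^2z ∉ L.
This contradicts the pumping lemma, so L is not regular.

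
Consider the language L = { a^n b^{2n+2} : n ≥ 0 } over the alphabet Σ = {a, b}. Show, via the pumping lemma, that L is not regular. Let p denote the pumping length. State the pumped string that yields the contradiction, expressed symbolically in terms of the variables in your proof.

a^{p+k} b^{2p+2}

Suppose for contradiction that L is regular, and let p be the pumping length.
Choose w = a^p b^{2p+2}, which is in L with |w| = 3p+2 ≥ p.
The pumping lemma gives a decomposition w = xyz where |xy| ≤ p and |y| > 0.
Since the first p symbols of w are all a's and |xy| ≤ p, y lies entirely in the leading a-block: y = a^k for some k with 1 ≤ k ≤ p.
Pump with i = 2: xy^2z = a^{p+k} b^{2p+2}. For this to lie in L we would need 2p+2 = 2(p+k)+2, which forces k = 0. But k ≥ 1, so xy^2z ∉ L.
Contradiction. Therefore L is not regular.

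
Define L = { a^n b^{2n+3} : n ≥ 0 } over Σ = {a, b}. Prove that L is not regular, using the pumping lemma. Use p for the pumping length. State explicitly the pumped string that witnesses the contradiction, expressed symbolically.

Assume L is regular. Let p be the pumping length given by the pumping lemma.
Let w = a^p b^{2p+3} ∈ L; note |w| = 3p+3 ≥ p.
The pumping lemma gives a decomposition w = xyz where |xy| ≤ p and |y| > 0.
Because |xy| ≤ p and w begins with p copies of a, we have y = a^k with 1 ≤ k ≤ p.
Pump with i = 2: xy^2z = a^{p+k} b^{2p+3}. For this to lie in L we would need 2p+3 = 2(p+k)+3, which forces k = 0. But k ≥ 1, so xy^2z ∉ L.
This is a contradiction; hence L is not regular.

a^{p+k} b^{2p+3}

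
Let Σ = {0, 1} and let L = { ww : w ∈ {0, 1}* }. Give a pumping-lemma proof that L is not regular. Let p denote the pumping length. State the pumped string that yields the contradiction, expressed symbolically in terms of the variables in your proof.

Assume L is regular. Let p be the pumping length given by the pumping lemma.
Take w = 0^p 1^p 0^p 1^p = uu where u = 0^p1^p; then w ∈ L and |w| = 4p ≥ p.
The pumping lemma gives a decomposition w = xyz where |xy| ≤ p and |y| ≥ 1.
Because |xy| ≤ p and w begins with p copies of 0, we have y = 0^k with 1 ≤ k ≤ p.
Pump with i = 2: xy^2z = 0^{p+k} 1^p 0^p 1^p, of length 4p+k. Suppose this equals vv. The string starts with 0 and ends with 1, so v does too; thus the boundary between the two copies of v is a 1→0 transition. There is exactly one such transition, at position 2p+k, so |v| = 2p+k and |vv| = 4p+2k ≠ 4p+k since k ≥ 1. So xy^2z ∉ L.
This is a contradiction; hence L is not regular.

0^{p+k} 1^p 0^p 1^p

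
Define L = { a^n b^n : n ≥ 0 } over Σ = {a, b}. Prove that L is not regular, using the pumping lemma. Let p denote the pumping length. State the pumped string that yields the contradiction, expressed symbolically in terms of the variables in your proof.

Assume L is regular; let p be its pumping constant.
Let w = a^p b^p ∈ L; note |w| = 2p ≥ p.
Write w = xyz as guaranteed by the lemma, with |xy| ≤ p and |y| > 0.
Because |xy| ≤ p and w begins with p copies of a, we have y = a^k with 1 ≤ k ≤ p.
Pump with i = 2: xy^2z = a^{p+k} b^p. For this to lie in L we would need p = p+k, which forces k = 0. But k ≥ 1, so xy^2z ∉ L.
This contradicts the pumping lemma, so L is not regular.

a^{p+k} b^p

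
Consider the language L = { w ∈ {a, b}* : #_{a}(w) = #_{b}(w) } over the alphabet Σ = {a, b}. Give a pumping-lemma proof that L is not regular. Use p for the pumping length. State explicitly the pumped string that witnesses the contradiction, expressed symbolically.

Assume L is regular. Let p be the pumping length given by the pumping lemma.
Choose w = a^p b^p ∈ L with |w| = 2p ≥ p.
The pumping lemma gives a decomposition w = xyz where |xy| ≤ p and y is nonempty.
Since the first p symbols of w are all a's and |xy| ≤ p, y lies entirely in the leading a-block: y = a^k for some k with 1 ≤ k ≤ p.
Pump with i = 2: xy^2z = a^{p+k} b^p has p+k occurrences of a but only p of b. Since k ≥ 1 the counts differ, so xy^2z ∉ L.
This contradicts the pumping lemma, so L is not regular.

a^{p+k} b^p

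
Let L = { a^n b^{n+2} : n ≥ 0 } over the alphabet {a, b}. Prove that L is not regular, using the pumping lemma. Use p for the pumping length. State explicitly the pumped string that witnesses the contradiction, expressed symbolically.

Toward a contradiction, assume L is regular with pumping length p.
Take w = a^p b^{p+2}. Then w ∈ L and |w| = 2p+2 ≥ p.
Write w = xyz as guaranteed by the lemma, with |xy| ≤ p and |y| > 0.
Since the first p symbols of w are all a's and |xy| ≤ p, y lies entirely in the leading a-block: y = a^k for some k with 1 ≤ k ≤ p.
Pump with i = 2: xy^2z = a^{p+k} b^{p+2}. For this to lie in L we would need p+2 = (p+k)+2, which forces k = 0. But k ≥ 1, so xy^2z ∉ L.
Contradiction. Therefore L is not regular.

a^{p+k} b^{p+2}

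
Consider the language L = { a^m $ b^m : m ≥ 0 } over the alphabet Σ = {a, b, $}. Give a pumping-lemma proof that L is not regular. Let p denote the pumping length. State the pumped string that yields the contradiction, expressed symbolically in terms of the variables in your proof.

a^{p+k} $ b^p

Assume L is regular. Let p be the pumping length given by the pumping lemma.
Take w = a^p $ b^p ∈ L with |w| = 2p+1 ≥ p.
By the pumping lemma, w = xyz with |xy| ≤ p and |y| ≥ 1.
Since the first p symbols of w are all a's and |xy| ≤ p, y lies entirely in the leading a-block: y = a^k for some k with 1 ≤ k ≤ p.
Pump with i = 2: xy^2z = a^{p+k} $ b^p, which would require p+k = p. But k ≥ 1, so xy^2z ∉ L.
This is a contradiction; hence L is not regular.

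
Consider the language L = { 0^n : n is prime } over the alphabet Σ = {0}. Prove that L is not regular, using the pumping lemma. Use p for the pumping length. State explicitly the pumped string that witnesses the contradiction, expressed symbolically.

Suppose for contradiction that L is regular, and let p be the pumping length.
Let q be a prime with q ≥ p+2 (infinitely many primes exist), and take w = 0^q ∈ L with |w| = q ≥ p.
By the pumping lemma, w = xyz with |xy| ≤ p and |y| > 0.
Then y = 0^k for some k with 1 ≤ k ≤ p.
Since 1 ≤ k ≤ p, |xz| = q-k. Pump with i = q+1: |xy^{q+1}z| = (q-k)+(q+1)k = q+qk = q(1+k), which is composite (both factors ≥ 2). So xy^{q+1}z = 0^{q(1+k)} ∉ L.
This is a contradiction; hence L is not regular.

0^{q(1+k)}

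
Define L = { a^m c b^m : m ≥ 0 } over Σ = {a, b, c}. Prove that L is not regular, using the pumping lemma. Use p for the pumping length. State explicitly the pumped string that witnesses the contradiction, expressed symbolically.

Assume L is regular. Let p be the pumping length given by the pumping lemma.
Take w = a^p c b^p ∈ L with |w| = 2p+1 ≥ p.
By the pumping lemma, w = xyz with |xy| ≤ p and |y| > 0.
The first p characters of w are a's, so xy (and hence y) consists only of a's. Write y = a^k, 1 ≤ k ≤ p.
Pump with i = 2: xy^2z = a^{p+k} c b^p, which would require p+k = p. But k ≥ 1, so xy^2z ∉ L.
Contradiction. Therefore L is not regular.

a^{p+k} c b^p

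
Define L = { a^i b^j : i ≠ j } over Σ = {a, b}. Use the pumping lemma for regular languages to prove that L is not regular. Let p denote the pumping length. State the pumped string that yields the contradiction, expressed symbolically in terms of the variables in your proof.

Suppose for contradiction that L is regular, and let p be the pumping length.
Choose w = a^p b^{p+p!}. Since p ≠ p+p!, w ∈ L; and |w| ≥ p.
Write w = xyz as guaranteed by the lemma, with |xy| ≤ p and y is nonempty.
Because |xy| ≤ p and w begins with p copies of a, we have y = a^k with 1 ≤ k ≤ p.
Since 1 ≤ k ≤ p, k divides p!; set t = 1 + p!/k. Then xy^t z has p + (p!/k)·k = p + p! copies of a. Now the a-count equals the b-count, so i ≠ j fails. So xy^t z = a^{p+p!} b^{p+p!} ∉ L.
This contradicts the pumping lemma, so L is not regular.

a^{p+p!} b^{p+p!}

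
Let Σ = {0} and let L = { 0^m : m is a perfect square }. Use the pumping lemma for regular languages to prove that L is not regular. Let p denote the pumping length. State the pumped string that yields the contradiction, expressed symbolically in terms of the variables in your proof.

0^{p²+k}

Assume L is regular; let p be its pumping constant.
Take w = 0^{p²} ∈ L with |w| = p² ≥ p.
Write w = xyz as guaranteed by the lemma, with |xy| ≤ p and y is nonempty.
Then y = 0^k for some k with 1 ≤ k ≤ p.
Pump with i = 2: xy^2z = 0^{p²+k}. Since 1 ≤ k ≤ p, p² < p²+k ≤ p²+p < (p+1)², so p²+k lies strictly between consecutive squares and is not a perfect square. So xy^2z ∉ L.
Contradiction. Therefore L is not regular.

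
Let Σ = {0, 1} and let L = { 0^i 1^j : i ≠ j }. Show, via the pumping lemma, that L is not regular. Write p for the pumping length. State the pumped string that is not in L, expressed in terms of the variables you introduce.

Assume L is regular. Let p be the pumping length given by the pumping lemma.
Choose w = 0^p 1^{p+p!}. Since p ≠ p+p!, w ∈ L; and |w| ≥ p.
Write w = xyz as guaranteed by the lemma, with |xy| ≤ p and |y| > 0.
Since the first p symbols of w are all 0's and |xy| ≤ p, y lies entirely in the leading 0-block: y = 0^k for some k with 1 ≤ k ≤ p.
Since 1 ≤ k ≤ p, k divides p!; set t = 1 + p!/k. Then xy^t z has p + (p!/k)·k = p + p! copies of 0. Now the 0-count equals the 1-count, so i ≠ j fails. So xy^t z = 0^{p+p!} 1^{p+p!} ∉ L.
This contradicts the pumping lemma, so L is not regular.

0^{p+p!} 1^{p+p!}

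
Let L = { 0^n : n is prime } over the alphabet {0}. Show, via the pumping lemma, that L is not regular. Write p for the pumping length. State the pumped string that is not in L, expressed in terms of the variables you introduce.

0^{q(1+k)}

Assume L is regular; let p be its pumping constant.
Let q be a prime with q ≥ p+2 (infinitely many primes exist), and take w = 0^q ∈ L with |w| = q ≥ p.
By the pumping lemma, w = xyz with |xy| ≤ p and |y| > 0.
Then y = 0^k for some k with 1 ≤ k ≤ p.
Since 1 ≤ k ≤ p, |xz| = q-k. Pump with i = q+1: |xy^{q+1}z| = (q-k)+(q+1)k = q+qk = q(1+k), which is composite (both factors ≥ 2). So xy^{q+1}z = 0^{q(1+k)} ∉ L.
This is a contradiction; hence L is not regular.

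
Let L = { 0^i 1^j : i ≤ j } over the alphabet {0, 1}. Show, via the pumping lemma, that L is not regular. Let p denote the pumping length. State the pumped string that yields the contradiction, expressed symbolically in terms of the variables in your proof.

Assume L is regular; let p be its pumping constant.
Choose w = 0^p 1^p ∈ L, with |w| = 2p ≥ p.
Write w = xyz as guaranteed by the lemma, with |xy| ≤ p and |y| > 0.
Since the first p symbols of w are all 0's and |xy| ≤ p, y lies entirely in the leading 0-block: y = 0^k for some k with 1 ≤ k ≤ p.
Consider xy^2z = 0^{p+k} 1^p. Since k ≥ 1, the 0-count p+k exceeds the 1-count p, so i ≤ j fails; thus xy^2z ∉ L.
This is a contradiction; hence L is not regular.

0^{p+k} 1^p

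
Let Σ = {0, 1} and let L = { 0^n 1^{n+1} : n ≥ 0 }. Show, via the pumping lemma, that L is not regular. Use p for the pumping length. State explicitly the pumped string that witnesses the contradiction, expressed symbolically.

Assume L is regular; let p be its pumping constant.
Choose w = 0^p 1^{p+1}, which is in L with |w| = 2p+1 ≥ p.
The pumping lemma gives a decomposition w = xyz where |xy| ≤ p and y is nonempty.
The first p characters of w are 0's, so xy (and hence y) consists only of 0's. Write y = 0^k, 1 ≤ k ≤ p.
Pump with i = 2: xy^2z = 0^{p+k} 1^{p+1}. For this to lie in L we would need p+1 = (p+k)+1, which forces k = 0. But k ≥ 1, so xy^2z ∉ L.
This contradicts the pumping lemma, so L is not regular.

0^{p+k} 1^{p+1}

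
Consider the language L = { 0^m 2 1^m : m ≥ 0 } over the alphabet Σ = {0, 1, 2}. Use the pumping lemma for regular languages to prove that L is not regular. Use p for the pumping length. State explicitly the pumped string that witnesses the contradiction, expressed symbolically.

0^{p+k} 2 1^p

Assume L is regular. Let p be the pumping length given by the pumping lemma.
Take w = 0^p 2 1^p ∈ L with |w| = 2p+1 ≥ p.
Write w = xyz as guaranteed by the lemma, with |xy| ≤ p and |y| > 0.
Because |xy| ≤ p and w begins with p copies of 0, we have y = 0^k with 1 ≤ k ≤ p.
Pump with i = 2: xy^2z = 0^{p+k} 2 1^p, which would require p+k = p. But k ≥ 1, so xy^2z ∉ L.
This contradicts the pumping lemma, so L is not regular.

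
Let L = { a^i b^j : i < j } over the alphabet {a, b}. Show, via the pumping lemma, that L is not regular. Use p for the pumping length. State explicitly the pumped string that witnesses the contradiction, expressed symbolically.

a^{p+k} b^{p+1}

Assume L is regular; let p be its pumping constant.
Choose w = a^p b^{p+1} ∈ L, with |w| = 2p+1 ≥ p.
By the pumping lemma, w = xyz with |xy| ≤ p and |y| > 0.
The first p characters of w are a's, so xy (and hence y) consists only of a's. Write y = a^k, 1 ≤ k ≤ p.
Consider xy^2z = a^{p+k} b^{p+1}. Since k ≥ 1, the a-count p+k is at least p+1, so i < j fails; thus xy^2z ∉ L.
This contradicts the pumping lemma, so L is not regular.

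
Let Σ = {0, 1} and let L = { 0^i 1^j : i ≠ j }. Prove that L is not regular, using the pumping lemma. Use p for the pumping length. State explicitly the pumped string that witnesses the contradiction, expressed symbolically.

Toward a contradiction, assume L is regular with pumping length p.
Choose w = 0^p 1^{p+p!}. Since p ≠ p+p!, w ∈ L; and |w| ≥ p.
By the pumping lemma, w = xyz with |xy| ≤ p and |y| ≥ 1.
Since the first p symbols of w are all 0's and |xy| ≤ p, y lies entirely in the leading 0-block: y = 0^k for some k with 1 ≤ k ≤ p.
Since 1 ≤ k ≤ p, k divides p!; set t = 1 + p!/k. Then xy^t z has p + (p!/k)·k = p + p! copies of 0. Now the 0-count equals the 1-count, so i ≠ j fails. So xy^t z = 0^{p+p!} 1^{p+p!} ∉ L.
This is a contradiction; hence L is not regular.

0^{p+p!} 1^{p+p!}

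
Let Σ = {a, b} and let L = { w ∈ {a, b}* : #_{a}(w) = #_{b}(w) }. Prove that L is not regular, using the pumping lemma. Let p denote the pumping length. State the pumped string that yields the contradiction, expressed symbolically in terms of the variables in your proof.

a^{p+k} b^p

Suppose for contradiction that L is regular, and let p be the pumping length.
Choose w = a^p b^p ∈ L with |w| = 2p ≥ p.
By the pumping lemma, w = xyz with |xy| ≤ p and |y| ≥ 1.
Since the first p symbols of w are all a's and |xy| ≤ p, y lies entirely in the leading a-block: y = a^k for some k with 1 ≤ k ≤ p.
Pump with i = 2: xy^2z = a^{p+k} b^p has p+k occurrences of a but only p of b. Since k ≥ 1 the counts differ, so xy^2z ∉ L.
This contradicts the pumping lemma, so L is not regular.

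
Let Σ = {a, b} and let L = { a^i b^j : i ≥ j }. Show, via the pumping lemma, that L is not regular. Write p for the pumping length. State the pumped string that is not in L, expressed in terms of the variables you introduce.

a^{p-k} b^p

Toward a contradiction, assume L is regular with pumping length p.
Choose w = a^p b^p ∈ L, with |w| = 2p ≥ p.
By the pumping lemma, w = xyz with |xy| ≤ p and |y| > 0.
Since the first p symbols of w are all a's and |xy| ≤ p, y lies entirely in the leading a-block: y = a^k for some k with 1 ≤ k ≤ p.
Consider xy^0z = xz = a^{p-k} b^p. Since k ≥ 1, the a-count p-k is less than p, so i ≥ j fails; thus xz ∉ L.
This contradicts the pumping lemma, so L is not regular.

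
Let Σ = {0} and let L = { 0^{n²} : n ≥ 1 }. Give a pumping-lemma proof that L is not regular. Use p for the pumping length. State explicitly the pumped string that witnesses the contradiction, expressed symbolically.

Suppose for contradiction that L is regular, and let p be the pumping length.
Take w = 0^{p²} ∈ L with |w| = p² ≥ p.
Write w = xyz as guaranteed by the lemma, with |xy| ≤ p and y is nonempty.
Then y = 0^k for some k with 1 ≤ k ≤ p.
Pump with i = 2: xy^2z = 0^{p²+k}. Since 1 ≤ k ≤ p, p² < p²+k ≤ p²+p < (p+1)², so p²+k lies strictly between consecutive squares and is not a perfect square. So xy^2z ∉ L.
Contradiction. Therefore L is not regular.

0^{p²+k}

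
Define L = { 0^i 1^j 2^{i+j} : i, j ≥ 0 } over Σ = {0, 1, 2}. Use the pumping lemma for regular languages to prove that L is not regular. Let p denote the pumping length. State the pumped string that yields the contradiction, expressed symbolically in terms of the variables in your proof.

0^{p+k} 1^p 2^{2p}

Suppose for contradiction that L is regular, and let p be the pumping length.
Take w = 0^p 1^p 2^{2p} ∈ L (with i=j=p, i+j=2p), |w| = 4p ≥ p.
By the pumping lemma, w = xyz with |xy| ≤ p and y is nonempty.
Because |xy| ≤ p and w begins with p copies of 0, we have y = 0^k with 1 ≤ k ≤ p.
Consider xy^2z = 0^{p+k} 1^p 2^{2p}. Now the 0- and 1-counts sum to 2p+k, but the 2-count is 2p ≠ 2p+k. So xy^2z ∉ L.
This contradicts the pumping lemma, so L is not regular.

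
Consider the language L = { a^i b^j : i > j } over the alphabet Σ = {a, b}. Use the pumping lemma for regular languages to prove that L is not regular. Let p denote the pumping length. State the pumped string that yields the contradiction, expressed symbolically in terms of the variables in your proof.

Assume L is regular; let p be its pumping constant.
Choose w = a^{p+1} b^p ∈ L, with |w| = 2p+1 ≥ p.
The pumping lemma gives a decomposition w = xyz where |xy| ≤ p and |y| > 0.
Since the first p symbols of w are all a's and |xy| ≤ p, y lies entirely in the leading a-block: y = a^k for some k with 1 ≤ k ≤ p.
Consider xy^0z = xz = a^{p+1-k} b^p. Since k ≥ 1, the a-count p+1-k is at most p, so i > j fails; thus xz ∉ L.
This is a contradiction; hence L is not regular.

a^{p+1-k} b^p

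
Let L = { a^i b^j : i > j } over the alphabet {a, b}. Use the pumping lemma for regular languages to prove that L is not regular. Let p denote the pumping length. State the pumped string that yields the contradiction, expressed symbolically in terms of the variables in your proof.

Suppose for contradiction that L is regular, and let p be the pumping length.
Choose w = a^{p+1} b^p ∈ L, with |w| = 2p+1 ≥ p.
The pumping lemma gives a decomposition w = xyz where |xy| ≤ p and |y| ≥ 1.
Since the first p symbols of w are all a's and |xy| ≤ p, y lies entirely in the leading a-block: y = a^k for some k with 1 ≤ k ≤ p.
Consider xy^0z = xz = a^{p+1-k} b^p. Since k ≥ 1, the a-count p+1-k is at most p, so i > j fails; thus xz ∉ L.
Contradiction. Therefore L is not regular.

a^{p+1-k} b^p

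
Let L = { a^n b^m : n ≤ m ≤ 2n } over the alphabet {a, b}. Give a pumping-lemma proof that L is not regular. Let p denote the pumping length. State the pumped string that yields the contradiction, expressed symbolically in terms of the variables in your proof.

Suppose for contradiction that L is regular, and let p be the pumping length.
Take w = a^p b^p ∈ L (since p ≤ p ≤ 2p), with |w| = 2p ≥ p.
Write w = xyz as guaranteed by the lemma, with |xy| ≤ p and y is nonempty.
Because |xy| ≤ p and w begins with p copies of a, we have y = a^k with 1 ≤ k ≤ p.
Pump with i = 2: xy^2z = a^{p+k} b^p. Now n = p+k > p = m, so the condition n ≤ m fails. Thus xy^2z ∉ L.
This is a contradiction; hence L is not regular.

a^{p+k} b^p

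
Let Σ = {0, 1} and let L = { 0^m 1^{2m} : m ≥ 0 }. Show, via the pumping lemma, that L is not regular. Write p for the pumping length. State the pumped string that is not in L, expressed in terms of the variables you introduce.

Assume L is regular; let p be its pumping constant.
Take w = 0^p 1^{2p}. Then w ∈ L and |w| = 3p ≥ p.
The pumping lemma gives a decomposition w = xyz where |xy| ≤ p and y is nonempty.
The first p characters of w are 0's, so xy (and hence y) consists only of 0's. Write y = 0^k, 1 ≤ k ≤ p.
Pump with i = 2: xy^2z = 0^{p+k} 1^{2p}. For this to lie in L we would need 2p = 2(p+k), which forces k = 0. But k ≥ 1, so xy^2z ∉ L.
This is a contradiction; hence L is not regular.

0^{p+k} 1^{2p}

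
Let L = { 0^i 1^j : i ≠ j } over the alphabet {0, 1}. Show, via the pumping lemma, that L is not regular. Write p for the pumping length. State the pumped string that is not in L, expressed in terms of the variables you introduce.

Toward a contradiction, assume L is regular with pumping length p.
Choose w = 0^p 1^{p+p!}. Since p ≠ p+p!, w ∈ L; and |w| ≥ p.
By the pumping lemma, w = xyz with |xy| ≤ p and |y| > 0.
The first p characters of w are 0's, so xy (and hence y) consists only of 0's. Write y = 0^k, 1 ≤ k ≤ p.
Since 1 ≤ k ≤ p, k divides p!; set t = 1 + p!/k. Then xy^t z has p + (p!/k)·k = p + p! copies of 0. Now the 0-count equals the 1-count, so i ≠ j fails. So xy^t z = 0^{p+p!} 1^{p+p!} ∉ L.
Contradiction. Therefore L is not regular.

0^{p+p!} 1^{p+p!}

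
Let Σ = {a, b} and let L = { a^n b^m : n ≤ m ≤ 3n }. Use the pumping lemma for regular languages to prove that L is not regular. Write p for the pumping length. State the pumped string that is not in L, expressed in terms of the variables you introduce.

Assume L is regular; let p be its pumping constant.
Take w = a^p b^p ∈ L (since p ≤ p ≤ 3p), with |w| = 2p ≥ p.
By the pumping lemma, w = xyz with |xy| ≤ p and |y| > 0.
Since the first p symbols of w are all a's and |xy| ≤ p, y lies entirely in the leading a-block: y = a^k for some k with 1 ≤ k ≤ p.
Pump with i = 2: xy^2z = a^{p+k} b^p. Now n = p+k > p = m, so the condition n ≤ m fails. Thus xy^2z ∉ L.
This contradicts the pumping lemma, so L is not regular.

a^{p+k} b^p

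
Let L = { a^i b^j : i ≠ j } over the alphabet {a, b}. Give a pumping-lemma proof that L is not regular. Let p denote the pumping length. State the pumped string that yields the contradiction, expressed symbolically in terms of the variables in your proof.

a^{p+p!} b^{p+p!}

Assume L is regular; let p be its pumping constant.
Choose w = a^p b^{p+p!}. Since p ≠ p+p!, w ∈ L; and |w| ≥ p.
Write w = xyz as guaranteed by the lemma, with |xy| ≤ p and y is nonempty.
The first p characters of w are a's, so xy (and hence y) consists only of a's. Write y = a^k, 1 ≤ k ≤ p.
Since 1 ≤ k ≤ p, k divides p!; set t = 1 + p!/k. Then xy^t z has p + (p!/k)·k = p + p! copies of a. Now the a-count equals the b-count, so i ≠ j fails. So xy^t z = a^{p+p!} b^{p+p!} ∉ L.
Contradiction. Therefore L is not regular.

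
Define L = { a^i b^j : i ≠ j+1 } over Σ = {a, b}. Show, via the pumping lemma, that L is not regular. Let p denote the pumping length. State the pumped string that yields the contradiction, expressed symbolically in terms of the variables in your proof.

a^{p+p!} b^{p+p!-1}

Assume L is regular; let p be its pumping constant.
Choose w = a^p b^{p+p!-1}. Since p ≠ (p+p!-1)+1 = p+p!, w ∈ L; and |w| ≥ p.
Write w = xyz as guaranteed by the lemma, with |xy| ≤ p and |y| > 0.
The first p characters of w are a's, so xy (and hence y) consists only of a's. Write y = a^k, 1 ≤ k ≤ p.
Since 1 ≤ k ≤ p, k divides p!; set t = 1 + p!/k. Then xy^t z has p + (p!/k)·k = p + p! copies of a. Now the a-count is p+p! and (b-count)+1 = (p+p!-1)+1 = p+p!, so i ≠ j+1 fails. So xy^t z = a^{p+p!} b^{p+p!-1} ∉ L.
Contradiction. Therefore L is not regular.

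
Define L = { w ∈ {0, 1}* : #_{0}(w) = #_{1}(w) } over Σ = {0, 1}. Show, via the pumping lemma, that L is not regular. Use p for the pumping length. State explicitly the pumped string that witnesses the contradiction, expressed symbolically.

Suppose for contradiction that L is regular, and let p be the pumping length.
Choose w = 0^p 1^p ∈ L with |w| = 2p ≥ p.
By the pumping lemma, w = xyz with |xy| ≤ p and |y| > 0.
Because |xy| ≤ p and w begins with p copies of 0, we have y = 0^k with 1 ≤ k ≤ p.
Pump with i = 2: xy^2z = 0^{p+k} 1^p has p+k occurrences of 0 but only p of 1. Since k ≥ 1 the counts differ, so xy^2z ∉ L.
This is a contradiction; hence L is not regular.

0^{p+k} 1^p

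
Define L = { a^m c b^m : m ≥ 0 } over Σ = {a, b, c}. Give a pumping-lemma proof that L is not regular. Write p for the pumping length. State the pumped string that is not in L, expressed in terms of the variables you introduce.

a^{p+k} c b^p

Assume L is regular; let p be its pumping constant.
Take w = a^p c b^p ∈ L with |w| = 2p+1 ≥ p.
By the pumping lemma, w = xyz with |xy| ≤ p and |y| ≥ 1.
Since the first p symbols of w are all a's and |xy| ≤ p, y lies entirely in the leading a-block: y = a^k for some k with 1 ≤ k ≤ p.
Pump with i = 2: xy^2z = a^{p+k} c b^p, which would require p+k = p. But k ≥ 1, so xy^2z ∉ L.
This contradicts the pumping lemma, so L is not regular.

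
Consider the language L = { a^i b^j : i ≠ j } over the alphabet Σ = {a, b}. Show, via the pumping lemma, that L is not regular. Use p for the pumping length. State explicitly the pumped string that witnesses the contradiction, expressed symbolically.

a^{p+p!} b^{p+p!}

Suppose for contradiction that L is regular, and let p be the pumping length.
Choose w = a^p b^{p+p!}. Since p ≠ p+p!, w ∈ L; and |w| ≥ p.
The pumping lemma gives a decomposition w = xyz where |xy| ≤ p and y is nonempty.
Since the first p symbols of w are all a's and |xy| ≤ p, y lies entirely in the leading a-block: y = a^k for some k with 1 ≤ k ≤ p.
Since 1 ≤ k ≤ p, k divides p!; set t = 1 + p!/k. Then xy^t z has p + (p!/k)·k = p + p! copies of a. Now the a-count equals the b-count, so i ≠ j fails. So xy^t z = a^{p+p!} b^{p+p!} ∉ L.
This contradicts the pumping lemma, so L is not regular.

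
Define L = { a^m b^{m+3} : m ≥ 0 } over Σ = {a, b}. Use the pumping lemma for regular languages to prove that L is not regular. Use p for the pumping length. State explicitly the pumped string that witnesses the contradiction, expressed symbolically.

a^{p+k} b^{p+3}

Toward a contradiction, assume L is regular with pumping length p.
Choose w = a^p b^{p+3}, which is in L with |w| = 2p+3 ≥ p.
By the pumping lemma, w = xyz with |xy| ≤ p and y is nonempty.
The first p characters of w are a's, so xy (and hence y) consists only of a's. Write y = a^k, 1 ≤ k ≤ p.
Pump with i = 2: xy^2z = a^{p+k} b^{p+3}. For this to lie in L we would need p+3 = (p+k)+3, which forces k = 0. But k ≥ 1, so xy^2z ∉ L.
This contradicts the pumping lemma, so L is not regular.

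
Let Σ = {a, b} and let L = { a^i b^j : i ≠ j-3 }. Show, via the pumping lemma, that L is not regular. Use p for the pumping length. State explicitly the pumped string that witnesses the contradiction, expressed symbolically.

Toward a contradiction, assume L is regular with pumping length p.
Choose w = a^p b^{p+p!+3}. Since p ≠ (p+p!+3)-3 = p+p!, w ∈ L; and |w| ≥ p.
The pumping lemma gives a decomposition w = xyz where |xy| ≤ p and y is nonempty.
The first p characters of w are a's, so xy (and hence y) consists only of a's. Write y = a^k, 1 ≤ k ≤ p.
Since 1 ≤ k ≤ p, k divides p!; set t = 1 + p!/k. Then xy^t z has p + (p!/k)·k = p + p! copies of a. Now the a-count is p+p! and (b-count)-3 = (p+p!+3)-3 = p+p!, so i ≠ j-3 fails. So xy^t z = a^{p+p!} b^{p+p!+3} ∉ L.
This is a contradiction; hence L is not regular.

a^{p+p!} b^{p+p!+3}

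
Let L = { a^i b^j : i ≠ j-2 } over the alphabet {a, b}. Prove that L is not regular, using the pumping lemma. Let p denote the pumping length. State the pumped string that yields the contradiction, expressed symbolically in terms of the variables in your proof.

a^{p+p!} b^{p+p!+2}

Assume L is regular. Let p be the pumping length given by the pumping lemma.
Choose w = a^p b^{p+p!+2}. Since p ≠ (p+p!+2)-2 = p+p!, w ∈ L; and |w| ≥ p.
Write w = xyz as guaranteed by the lemma, with |xy| ≤ p and |y| > 0.
The first p characters of w are a's, so xy (and hence y) consists only of a's. Write y = a^k, 1 ≤ k ≤ p.
Since 1 ≤ k ≤ p, k divides p!; set t = 1 + p!/k. Then xy^t z has p + (p!/k)·k = p + p! copies of a. Now the a-count is p+p! and (b-count)-2 = (p+p!+2)-2 = p+p!, so i ≠ j-2 fails. So xy^t z = a^{p+p!} b^{p+p!+2} ∉ L.
This is a contradiction; hence L is not regular.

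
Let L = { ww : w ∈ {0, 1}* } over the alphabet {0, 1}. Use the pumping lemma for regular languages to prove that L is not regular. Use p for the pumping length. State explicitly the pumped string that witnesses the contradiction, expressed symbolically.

0^{p+k} 1^p 0^p 1^p

Suppose for contradiction that L is regular, and let p be the pumping length.
Take w = 0^p 1^p 0^p 1^p = uu where u = 0^p1^p; then w ∈ L and |w| = 4p ≥ p.
The pumping lemma gives a decomposition w = xyz where |xy| ≤ p and |y| > 0.
Because |xy| ≤ p and w begins with p copies of 0, we have y = 0^k with 1 ≤ k ≤ p.
Pump with i = 2: xy^2z = 0^{p+k} 1^p 0^p 1^p, of length 4p+k. Suppose this equals vv. The string starts with 0 and ends with 1, so v does too; thus the boundary between the two copies of v is a 1→0 transition. There is exactly one such transition, at position 2p+k, so |v| = 2p+k and |vv| = 4p+2k ≠ 4p+k since k ≥ 1. So xy^2z ∉ L.
This contradicts the pumping lemma, so L is not regular.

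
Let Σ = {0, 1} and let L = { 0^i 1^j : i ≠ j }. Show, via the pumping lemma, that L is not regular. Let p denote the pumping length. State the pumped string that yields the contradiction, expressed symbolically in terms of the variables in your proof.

Assume L is regular; let p be its pumping constant.
Choose w = 0^p 1^{p+p!}. Since p ≠ p+p!, w ∈ L; and |w| ≥ p.
By the pumping lemma, w = xyz with |xy| ≤ p and |y| > 0.
Because |xy| ≤ p and w begins with p copies of 0, we have y = 0^k with 1 ≤ k ≤ p.
Since 1 ≤ k ≤ p, k divides p!; set t = 1 + p!/k. Then xy^t z has p + (p!/k)·k = p + p! copies of 0. Now the 0-count equals the 1-count, so i ≠ j fails. So xy^t z = 0^{p+p!} 1^{p+p!} ∉ L.
This contradicts the pumping lemma, so L is not regular.

0^{p+p!} 1^{p+p!}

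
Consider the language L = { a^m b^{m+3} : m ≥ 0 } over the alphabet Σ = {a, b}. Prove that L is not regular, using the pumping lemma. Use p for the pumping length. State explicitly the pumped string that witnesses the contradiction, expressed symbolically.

a^{p+k} b^{p+3}

Assume L is regular. Let p be the pumping length given by the pumping lemma.
Let w = a^p b^{p+3} ∈ L; note |w| = 2p+3 ≥ p.
The pumping lemma gives a decomposition w = xyz where |xy| ≤ p and |y| > 0.
Because |xy| ≤ p and w begins with p copies of a, we have y = a^k with 1 ≤ k ≤ p.
Pump with i = 2: xy^2z = a^{p+k} b^{p+3}. For this to lie in L we would need p+3 = (p+k)+3, which forces k = 0. But k ≥ 1, so xy^2z ∉ L.
This is a contradiction; hence L is not regular.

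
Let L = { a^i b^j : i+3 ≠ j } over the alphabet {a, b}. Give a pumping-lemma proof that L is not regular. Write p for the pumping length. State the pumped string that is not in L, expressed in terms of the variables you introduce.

a^{p+p!} b^{p+p!+3}

Assume L is regular; let p be its pumping constant.
Choose w = a^p b^{p+p!+3}. Since p ≠ (p+p!+3)-3 = p+p!, w ∈ L; and |w| ≥ p.
By the pumping lemma, w = xyz with |xy| ≤ p and |y| > 0.
Because |xy| ≤ p and w begins with p copies of a, we have y = a^k with 1 ≤ k ≤ p.
Since 1 ≤ k ≤ p, k divides p!; set t = 1 + p!/k. Then xy^t z has p + (p!/k)·k = p + p! copies of a. Now the a-count is p+p! and (b-count)-3 = (p+p!+3)-3 = p+p!, so i+3 ≠ j fails. So xy^t z = a^{p+p!} b^{p+p!+3} ∉ L.
Contradiction. Therefore L is not regular.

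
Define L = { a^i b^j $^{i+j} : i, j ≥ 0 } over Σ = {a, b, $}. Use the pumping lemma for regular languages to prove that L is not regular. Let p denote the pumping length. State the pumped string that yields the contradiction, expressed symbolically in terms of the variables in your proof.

Toward a contradiction, assume L is regular with pumping length p.
Take w = a^p b^p $^{2p} ∈ L (with i=j=p, i+j=2p), |w| = 4p ≥ p.
The pumping lemma gives a decomposition w = xyz where |xy| ≤ p and y is nonempty.
Because |xy| ≤ p and w begins with p copies of a, we have y = a^k with 1 ≤ k ≤ p.
Consider xy^2z = a^{p+k} b^p $^{2p}. Now the a- and b-counts sum to 2p+k, but the $-count is 2p ≠ 2p+k. So xy^2z ∉ L.
This contradicts the pumping lemma, so L is not regular.

a^{p+k} b^p $^{2p}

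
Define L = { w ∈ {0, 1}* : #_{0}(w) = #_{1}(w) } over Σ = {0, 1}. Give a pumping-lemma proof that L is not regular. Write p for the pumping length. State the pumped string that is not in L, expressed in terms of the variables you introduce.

Assume L is regular; let p be its pumping constant.
Choose w = 0^p 1^p ∈ L with |w| = 2p ≥ p.
The pumping lemma gives a decomposition w = xyz where |xy| ≤ p and |y| > 0.
Since the first p symbols of w are all 0's and |xy| ≤ p, y lies entirely in the leading 0-block: y = 0^k for some k with 1 ≤ k ≤ p.
Pump with i = 2: xy^2z = 0^{p+k} 1^p has p+k occurrences of 0 but only p of 1. Since k ≥ 1 the counts differ, so xy^2z ∉ L.
This is a contradiction; hence L is not regular.

0^{p+k} 1^p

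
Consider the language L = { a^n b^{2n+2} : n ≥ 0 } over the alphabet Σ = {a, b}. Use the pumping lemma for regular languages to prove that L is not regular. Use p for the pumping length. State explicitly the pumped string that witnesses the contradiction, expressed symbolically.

a^{p+k} b^{2p+2}

Assume L is regular; let p be its pumping constant.
Let w = a^p b^{2p+2} ∈ L; note |w| = 3p+2 ≥ p.
The pumping lemma gives a decomposition w = xyz where |xy| ≤ p and |y| > 0.
Since the first p symbols of w are all a's and |xy| ≤ p, y lies entirely in the leading a-block: y = a^k for some k with 1 ≤ k ≤ p.
Pump with i = 2: xy^2z = a^{p+k} b^{2p+2}. For this to lie in L we would need 2p+2 = 2(p+k)+2, which forces k = 0. But k ≥ 1, so xy^2z ∉ L.
Contradiction. Therefore L is not regular.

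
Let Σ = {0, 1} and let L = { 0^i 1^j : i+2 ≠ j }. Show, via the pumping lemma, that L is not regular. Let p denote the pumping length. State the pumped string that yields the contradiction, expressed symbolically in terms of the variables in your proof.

0^{p+p!} 1^{p+p!+2}

Assume L is regular. Let p be the pumping length given by the pumping lemma.
Choose w = 0^p 1^{p+p!+2}. Since p ≠ (p+p!+2)-2 = p+p!, w ∈ L; and |w| ≥ p.
Write w = xyz as guaranteed by the lemma, with |xy| ≤ p and |y| > 0.
Because |xy| ≤ p and w begins with p copies of 0, we have y = 0^k with 1 ≤ k ≤ p.
Since 1 ≤ k ≤ p, k divides p!; set t = 1 + p!/k. Then xy^t z has p + (p!/k)·k = p + p! copies of 0. Now the 0-count is p+p! and (1-count)-2 = (p+p!+2)-2 = p+p!, so i+2 ≠ j fails. So xy^t z = 0^{p+p!} 1^{p+p!+2} ∉ L.
Contradiction. Therefore L is not regular.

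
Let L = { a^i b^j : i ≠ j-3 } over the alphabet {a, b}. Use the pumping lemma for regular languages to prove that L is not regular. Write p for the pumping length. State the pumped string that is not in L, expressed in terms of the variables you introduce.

Assume L is regular; let p be its pumping constant.
Choose w = a^p b^{p+p!+3}. Since p ≠ (p+p!+3)-3 = p+p!, w ∈ L; and |w| ≥ p.
By the pumping lemma, w = xyz with |xy| ≤ p and |y| > 0.
Because |xy| ≤ p and w begins with p copies of a, we have y = a^k with 1 ≤ k ≤ p.
Since 1 ≤ k ≤ p, k divides p!; set t = 1 + p!/k. Then xy^t z has p + (p!/k)·k = p + p! copies of a. Now the a-count is p+p! and (b-count)-3 = (p+p!+3)-3 = p+p!, so i ≠ j-3 fails. So xy^t z = a^{p+p!} b^{p+p!+3} ∉ L.
Contradiction. Therefore L is not regular.

a^{p+p!} b^{p+p!+3}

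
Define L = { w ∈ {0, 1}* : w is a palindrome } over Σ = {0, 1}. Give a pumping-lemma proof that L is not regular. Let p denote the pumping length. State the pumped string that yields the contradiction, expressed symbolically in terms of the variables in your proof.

0^{p+k} 1 0^p

Suppose for contradiction that L is regular, and let p be the pumping length.
Take w = 0^p 1 0^p, a palindrome of length 2p+1 ≥ p.
Write w = xyz as guaranteed by the lemma, with |xy| ≤ p and |y| ≥ 1.
Because |xy| ≤ p and w begins with p copies of 0, we have y = 0^k with 1 ≤ k ≤ p.
Pump with i = 2: xy^2z = 0^{p+k} 1 0^p. Its reverse is 0^p 1 0^{p+k}, which differs from xy^2z since k ≥ 1. So xy^2z is not a palindrome and xy^2z ∉ L.
This is a contradiction; hence L is not regular.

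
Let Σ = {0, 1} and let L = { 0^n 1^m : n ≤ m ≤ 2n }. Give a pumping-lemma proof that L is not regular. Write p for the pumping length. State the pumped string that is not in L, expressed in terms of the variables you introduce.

0^{p+k} 1^p

Assume L is regular; let p be its pumping constant.
Take w = 0^p 1^p ∈ L (since p ≤ p ≤ 2p), with |w| = 2p ≥ p.
Write w = xyz as guaranteed by the lemma, with |xy| ≤ p and |y| > 0.
Because |xy| ≤ p and w begins with p copies of 0, we have y = 0^k with 1 ≤ k ≤ p.
Pump with i = 2: xy^2z = 0^{p+k} 1^p. Now n = p+k > p = m, so the condition n ≤ m fails. Thus xy^2z ∉ L.
This is a contradiction; hence L is not regular.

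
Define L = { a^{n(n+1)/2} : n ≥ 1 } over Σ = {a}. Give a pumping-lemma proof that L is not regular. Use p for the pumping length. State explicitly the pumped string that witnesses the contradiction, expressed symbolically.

a^{p(p+1)/2+k}

Suppose for contradiction that L is regular, and let p be the pumping length.
Take w = a^{p(p+1)/2} ∈ L with |w| = p(p+1)/2 ≥ p.
Write w = xyz as guaranteed by the lemma, with |xy| ≤ p and |y| ≥ 1.
Then y = a^k for some k with 1 ≤ k ≤ p.
Pump with i = 2: xy^2z = a^{p(p+1)/2+k}. Since 1 ≤ k ≤ p, p(p+1)/2 < p(p+1)/2+k ≤ p(p+1)/2+p < (p+1)(p+2)/2, so p(p+1)/2+k is strictly between consecutive triangular numbers. So xy^2z ∉ L.
This is a contradiction; hence L is not regular.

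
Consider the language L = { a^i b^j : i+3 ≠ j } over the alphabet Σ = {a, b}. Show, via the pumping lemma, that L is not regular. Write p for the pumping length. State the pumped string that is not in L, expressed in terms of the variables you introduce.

a^{p+p!} b^{p+p!+3}

Assume L is regular; let p be its pumping constant.
Choose w = a^p b^{p+p!+3}. Since p ≠ (p+p!+3)-3 = p+p!, w ∈ L; and |w| ≥ p.
The pumping lemma gives a decomposition w = xyz where |xy| ≤ p and |y| > 0.
Because |xy| ≤ p and w begins with p copies of a, we have y = a^k with 1 ≤ k ≤ p.
Since 1 ≤ k ≤ p, k divides p!; set t = 1 + p!/k. Then xy^t z has p + (p!/k)·k = p + p! copies of a. Now the a-count is p+p! and (b-count)-3 = (p+p!+3)-3 = p+p!, so i+3 ≠ j fails. So xy^t z = a^{p+p!} b^{p+p!+3} ∉ L.
This contradicts the pumping lemma, so L is not regular.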